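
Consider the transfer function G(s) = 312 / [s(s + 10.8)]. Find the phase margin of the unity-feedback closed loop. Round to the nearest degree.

Gain crossover: |G(jω)| = 1 at ω ≈ 16.1 rad/s.
∠G(j16.1) = −90° − arctan(16.1/10.8) ≈ -146.14°
PM = 180° + (-146.14°) = 33.86°

34 deg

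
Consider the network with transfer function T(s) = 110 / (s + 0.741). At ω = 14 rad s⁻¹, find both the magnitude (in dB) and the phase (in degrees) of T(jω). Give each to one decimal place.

|j14 + 0.741| = √(14² + 0.741²) = 14.02
|T(j14)| = 110 / 14.02 = 7.8462
20 log₁₀(7.8462) = 17.89 dB
∠(j14 + 0.741) = arctan(14/0.741) = 86.97°
∠T(j14) = −86.97° = -86.97°

|T| = 17.9 dB, ∠T = -87.0 deg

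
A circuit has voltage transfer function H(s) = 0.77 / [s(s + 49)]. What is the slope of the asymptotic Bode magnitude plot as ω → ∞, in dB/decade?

With 0 zeros and 2 poles, the high-frequency asymptotic slope is 20 × (0 − 2) = -40 dB/decade.

-40 dB/decade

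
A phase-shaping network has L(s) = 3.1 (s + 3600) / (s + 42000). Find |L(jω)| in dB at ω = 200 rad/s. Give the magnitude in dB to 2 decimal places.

|j200 + 3600| = √(200² + 3600²) = 3606
|j200 + 42000| = √(200² + 42000²) = 4.2e+04
|L(j200)| = 3.1 × 3606 / 4.2e+04 = 0.26612
20 log₁₀(0.26612) = -11.498 dB

-11.50 dB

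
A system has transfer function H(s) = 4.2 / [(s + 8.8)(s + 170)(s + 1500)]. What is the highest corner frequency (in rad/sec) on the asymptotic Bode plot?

1500 rad/sec

Break frequencies occur at each pole and zero magnitude: 8.8 rad/sec, 170 rad/sec, 1500 rad/sec.
The highest is 1500 rad/sec.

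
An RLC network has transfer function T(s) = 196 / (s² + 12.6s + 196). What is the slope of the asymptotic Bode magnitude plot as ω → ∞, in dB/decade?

-40 dB/decade

With 0 zeros and 2 poles, the high-frequency asymptotic slope is 20 × (0 − 2) = -40 dB/decade.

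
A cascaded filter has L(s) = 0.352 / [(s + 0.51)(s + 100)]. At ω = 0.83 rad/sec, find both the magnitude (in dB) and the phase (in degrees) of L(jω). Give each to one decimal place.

|j0.83 + 0.51| = √(0.83² + 0.51²) = 0.9742
|j0.83 + 100| = √(0.83² + 100²) = 100
|L(j0.83)| = 0.352 / (0.9742 × 100) = 0.0036132
20 log₁₀(0.0036132) = -48.84 dB
∠(j0.83 + 0.51) = arctan(0.83/0.51) = 58.43°
∠(j0.83 + 100) = arctan(0.83/100) = 0.48°
∠L(j0.83) = − (58.43° + 0.48°) = -58.91°

|L| = -48.8 dB, ∠L = -58.9°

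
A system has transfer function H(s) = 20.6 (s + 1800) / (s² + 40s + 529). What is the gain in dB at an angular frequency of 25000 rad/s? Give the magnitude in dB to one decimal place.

-61.7 dB

|j25000 + 1800| = √(25000² + 1800²) = 2.506e+04
|(j25000)² + 40(j25000) + 529| = |-6.25e+08 + j1e+06| = 6.25e+08
|H(j25000)| = 20.6 × 2.506e+04 / 6.25e+08 = 0.00082613
20 log₁₀(0.00082613) = -61.66 dB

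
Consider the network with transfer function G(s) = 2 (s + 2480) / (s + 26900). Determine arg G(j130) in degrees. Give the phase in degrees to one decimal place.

∠(j130 + 2480) = arctan(130/2480) = 3.00°
∠(j130 + 26900) = arctan(130/26900) = 0.28°
∠G(j130) = 3.00° − 0.28° = 2.72°

2.7 deg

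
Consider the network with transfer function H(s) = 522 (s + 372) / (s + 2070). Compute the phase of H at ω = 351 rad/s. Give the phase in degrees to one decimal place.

33.7°

∠(j351 + 372) = arctan(351/372) = 43.34°
∠(j351 + 2070) = arctan(351/2070) = 9.62°
∠H(j351) = 43.34° − 9.62° = 33.71°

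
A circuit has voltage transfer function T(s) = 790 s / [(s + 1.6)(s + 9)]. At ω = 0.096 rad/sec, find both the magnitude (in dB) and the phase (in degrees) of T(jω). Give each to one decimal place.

|T| = 14.4 dB, ∠T = 86.0°

|j0.096| = 0.096
|j0.096 + 1.6| = √(0.096² + 1.6²) = 1.603
|j0.096 + 9| = √(0.096² + 9²) = 9.001
|T(j0.096)| = 790 × 0.096 / (1.603 × 9.001) = 5.2569
20 log₁₀(5.2569) = 14.41 dB
∠(j0.096) = 90.00°
∠(j0.096 + 1.6) = arctan(0.096/1.6) = 3.43°
∠(j0.096 + 9) = arctan(0.096/9) = 0.61°
∠T(j0.096) = 90.00° − (3.43° + 0.61°) = 85.96°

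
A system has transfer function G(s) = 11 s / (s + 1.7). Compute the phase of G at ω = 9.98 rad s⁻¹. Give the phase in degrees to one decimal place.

∠(j9.98) = 90.00°
∠(j9.98 + 1.7) = arctan(9.98/1.7) = 80.33°
∠G(j9.98) = 90.00° − 80.33° = 9.67°

9.7°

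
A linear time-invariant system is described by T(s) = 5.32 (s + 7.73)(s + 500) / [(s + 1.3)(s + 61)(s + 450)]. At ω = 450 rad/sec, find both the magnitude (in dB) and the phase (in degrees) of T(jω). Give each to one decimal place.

|T| = -38.1 dB, ∠T = -86.1°

|j450 + 7.73| = √(450² + 7.73²) = 450.1
|j450 + 500| = √(450² + 500²) = 672.7
|j450 + 1.3| = √(450² + 1.3²) = 450
|j450 + 61| = √(450² + 61²) = 454.1
|j450 + 450| = √(450² + 450²) = 636.4
|T(j450)| = 5.32 × 450.1 × 672.7 / (450 × 454.1 × 636.4) = 0.012385
20 log₁₀(0.012385) = -38.14 dB
∠(j450 + 7.73) = arctan(450/7.73) = 89.02°
∠(j450 + 500) = arctan(450/500) = 41.99°
∠(j450 + 1.3) = arctan(450/1.3) = 89.83°
∠(j450 + 61) = arctan(450/61) = 82.28°
∠(j450 + 450) = arctan(450/450) = 45.00°
∠T(j450) = 89.02° + 41.99° − (89.83° + 82.28° + 45.00°) = -86.11°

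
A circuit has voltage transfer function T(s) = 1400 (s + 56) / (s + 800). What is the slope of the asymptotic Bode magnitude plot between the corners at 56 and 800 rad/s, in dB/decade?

In this band the factors already past their corner are: zero at 56; net slope = 20 dB/decade.

20 dB/decade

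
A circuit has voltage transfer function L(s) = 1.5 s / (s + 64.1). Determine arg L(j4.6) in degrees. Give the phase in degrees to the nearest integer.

∠(j4.6) = 90.00°
∠(j4.6 + 64.1) = arctan(4.6/64.1) = 4.10°
∠L(j4.6) = 90.00° − 4.10° = 85.90°

86°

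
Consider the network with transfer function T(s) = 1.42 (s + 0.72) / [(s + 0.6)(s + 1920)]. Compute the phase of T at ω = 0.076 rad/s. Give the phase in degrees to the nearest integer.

∠(j0.076 + 0.72) = arctan(0.076/0.72) = 6.03°
∠(j0.076 + 0.6) = arctan(0.076/0.6) = 7.22°
∠(j0.076 + 1920) = arctan(0.076/1920) = 0.00°
∠T(j0.076) = 6.03° − (7.22° + 0.00°) = -1.20°

-1°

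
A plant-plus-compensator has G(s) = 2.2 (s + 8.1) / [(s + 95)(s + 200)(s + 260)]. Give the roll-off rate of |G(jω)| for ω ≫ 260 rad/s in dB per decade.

With 1 zero and 3 poles, the high-frequency asymptotic slope is 20 × (1 − 3) = -40 dB/decade.

-40 dB/decade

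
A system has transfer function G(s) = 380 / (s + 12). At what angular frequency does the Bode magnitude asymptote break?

12 rad/s

The single real pole at s = −12 gives a corner at ω = 12 rad/s.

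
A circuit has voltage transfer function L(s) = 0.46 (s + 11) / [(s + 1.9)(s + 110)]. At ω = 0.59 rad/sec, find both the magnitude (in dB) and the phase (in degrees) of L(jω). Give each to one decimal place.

|j0.59 + 11| = √(0.59² + 11²) = 11.02
|j0.59 + 1.9| = √(0.59² + 1.9²) = 1.989
|j0.59 + 110| = √(0.59² + 110²) = 110
|L(j0.59)| = 0.46 × 11.02 / (1.989 × 110) = 0.023154
20 log₁₀(0.023154) = -32.71 dB
∠(j0.59 + 11) = arctan(0.59/11) = 3.07°
∠(j0.59 + 1.9) = arctan(0.59/1.9) = 17.25°
∠(j0.59 + 110) = arctan(0.59/110) = 0.31°
∠L(j0.59) = 3.07° − (17.25° + 0.31°) = -14.49°

|L| = -32.7 dB, ∠L = -14.5 deg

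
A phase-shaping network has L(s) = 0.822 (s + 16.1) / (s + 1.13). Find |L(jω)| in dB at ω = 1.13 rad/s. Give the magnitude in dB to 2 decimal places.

18.38 dB

|j1.13 + 16.1| = √(1.13² + 16.1²) = 16.14
|j1.13 + 1.13| = √(1.13² + 1.13²) = 1.598
|L(j1.13)| = 0.822 × 16.14 / 1.598 = 8.3018
20 log₁₀(8.3018) = 18.383 dB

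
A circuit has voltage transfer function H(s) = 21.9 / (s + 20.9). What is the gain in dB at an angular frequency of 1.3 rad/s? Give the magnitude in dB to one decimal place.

|j1.3 + 20.9| = √(1.3² + 20.9²) = 20.94
|H(j1.3)| = 21.9 / 20.94 = 1.0458
20 log₁₀(1.0458) = 0.39 dB

0.4 dB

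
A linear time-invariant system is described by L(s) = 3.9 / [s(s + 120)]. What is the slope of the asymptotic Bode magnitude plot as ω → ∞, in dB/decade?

With 0 zeros and 2 poles, the high-frequency asymptotic slope is 20 × (0 − 2) = -40 dB/decade.

-40 dB/decade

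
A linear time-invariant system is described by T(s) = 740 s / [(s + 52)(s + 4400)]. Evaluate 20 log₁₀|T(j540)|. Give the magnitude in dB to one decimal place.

-15.6 dB

|j540| = 540
|j540 + 52| = √(540² + 52²) = 542.5
|j540 + 4400| = √(540² + 4400²) = 4433
|T(j540)| = 740 × 540 / (542.5 × 4433) = 0.16616
20 log₁₀(0.16616) = -15.59 dB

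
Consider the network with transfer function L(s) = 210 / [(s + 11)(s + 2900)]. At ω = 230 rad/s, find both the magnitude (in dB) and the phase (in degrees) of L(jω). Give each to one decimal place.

|j230 + 11| = √(230² + 11²) = 230.3
|j230 + 2900| = √(230² + 2900²) = 2909
|L(j230)| = 210 / (230.3 × 2909) = 0.0003135
20 log₁₀(0.0003135) = -70.08 dB
∠(j230 + 11) = arctan(230/11) = 87.26°
∠(j230 + 2900) = arctan(230/2900) = 4.53°
∠L(j230) = − (87.26° + 4.53°) = -91.80°

|L| = -70.1 dB, ∠L = -91.8°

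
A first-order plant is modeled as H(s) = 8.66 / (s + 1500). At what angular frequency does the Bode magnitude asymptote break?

1500 rad/s

The single real pole at s = −1500 gives a corner at ω = 1500 rad/s.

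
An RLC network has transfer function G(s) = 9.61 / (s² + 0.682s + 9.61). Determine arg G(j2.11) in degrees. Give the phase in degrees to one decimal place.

-15.6°

∠[(j2.11)² + 0.682(j2.11) + 9.61] = ∠[5.1579 + j1.439] = 15.59°
∠G(j2.11) = −15.59° = -15.59°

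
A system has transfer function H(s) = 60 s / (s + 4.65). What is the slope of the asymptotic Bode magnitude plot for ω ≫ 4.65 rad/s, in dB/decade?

0 dB/decade

With 1 zero and 1 pole, the high-frequency asymptotic slope is 20 × (1 − 1) = 0 dB/decade.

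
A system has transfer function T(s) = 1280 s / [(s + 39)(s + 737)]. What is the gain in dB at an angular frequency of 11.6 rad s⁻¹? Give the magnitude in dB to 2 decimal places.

-6.11 dB

|j11.6| = 11.6
|j11.6 + 39| = √(11.6² + 39²) = 40.69
|j11.6 + 737| = √(11.6² + 737²) = 737.1
|T(j11.6)| = 1280 × 11.6 / (40.69 × 737.1) = 0.49508
20 log₁₀(0.49508) = -6.107 dB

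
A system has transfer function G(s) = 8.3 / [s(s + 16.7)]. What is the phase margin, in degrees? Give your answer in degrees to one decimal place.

88.3°

Gain crossover: |G(jω)| = 1 at ω ≈ 0.497 rad/s.
∠G(j0.497) = −90° − arctan(0.497/16.7) ≈ -91.70°
PM = 180° + (-91.70°) = 88.30°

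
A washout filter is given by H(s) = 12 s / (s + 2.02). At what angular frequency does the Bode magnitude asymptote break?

2.02 rad s⁻¹

The single real pole at s = −2.02 gives a corner at ω = 2.02 rad s⁻¹.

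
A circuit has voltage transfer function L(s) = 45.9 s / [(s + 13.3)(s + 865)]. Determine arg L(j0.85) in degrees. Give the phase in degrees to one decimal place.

∠(j0.85) = 90.00°
∠(j0.85 + 13.3) = arctan(0.85/13.3) = 3.66°
∠(j0.85 + 865) = arctan(0.85/865) = 0.06°
∠L(j0.85) = 90.00° − (3.66° + 0.06°) = 86.29°

86.3 deg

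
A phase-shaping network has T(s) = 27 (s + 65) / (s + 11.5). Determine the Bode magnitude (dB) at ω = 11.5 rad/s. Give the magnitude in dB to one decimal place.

40.8 dB

|j11.5 + 65| = √(11.5² + 65²) = 66.01
|j11.5 + 11.5| = √(11.5² + 11.5²) = 16.26
|T(j11.5)| = 27 × 66.01 / 16.26 = 109.59
20 log₁₀(109.59) = 40.80 dB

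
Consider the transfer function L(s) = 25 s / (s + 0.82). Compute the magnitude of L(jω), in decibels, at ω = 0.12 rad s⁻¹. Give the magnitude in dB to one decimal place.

|j0.12| = 0.12
|j0.12 + 0.82| = √(0.12² + 0.82²) = 0.8287
|L(j0.12)| = 25 × 0.12 / 0.8287 = 3.62
20 log₁₀(3.62) = 11.17 dB

11.2 dB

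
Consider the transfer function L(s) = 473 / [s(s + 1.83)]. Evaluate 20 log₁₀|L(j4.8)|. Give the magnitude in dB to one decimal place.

25.7 dB

|j4.8 + 1.83| = √(4.8² + 1.83²) = 5.137
|j4.8| = 4.8
|L(j4.8)| = 473 / (5.137 × 4.8) = 19.183
20 log₁₀(19.183) = 25.66 dB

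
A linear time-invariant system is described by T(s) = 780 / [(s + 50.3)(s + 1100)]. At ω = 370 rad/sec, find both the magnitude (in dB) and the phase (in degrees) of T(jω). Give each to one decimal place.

|T| = -54.9 dB, ∠T = -100.8°

|j370 + 50.3| = √(370² + 50.3²) = 373.4
|j370 + 1100| = √(370² + 1100²) = 1161
|T(j370)| = 780 / (373.4 × 1161) = 0.0017999
20 log₁₀(0.0017999) = -54.90 dB
∠(j370 + 50.3) = arctan(370/50.3) = 82.26°
∠(j370 + 1100) = arctan(370/1100) = 18.59°
∠T(j370) = − (82.26° + 18.59°) = -100.85°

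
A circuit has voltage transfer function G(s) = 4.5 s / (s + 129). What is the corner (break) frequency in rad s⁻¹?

129 rad s⁻¹

The single real pole at s = −129 gives a corner at ω = 129 rad s⁻¹.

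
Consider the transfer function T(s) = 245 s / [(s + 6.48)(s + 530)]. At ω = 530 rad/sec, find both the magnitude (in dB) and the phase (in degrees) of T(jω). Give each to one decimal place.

|T| = -9.7 dB, ∠T = -44.3°

|j530| = 530
|j530 + 6.48| = √(530² + 6.48²) = 530
|j530 + 530| = √(530² + 530²) = 749.5
|T(j530)| = 245 × 530 / (530 × 749.5) = 0.32685
20 log₁₀(0.32685) = -9.71 dB
∠(j530) = 90.00°
∠(j530 + 6.48) = arctan(530/6.48) = 89.30°
∠(j530 + 530) = arctan(530/530) = 45.00°
∠T(j530) = 90.00° − (89.30° + 45.00°) = -44.30°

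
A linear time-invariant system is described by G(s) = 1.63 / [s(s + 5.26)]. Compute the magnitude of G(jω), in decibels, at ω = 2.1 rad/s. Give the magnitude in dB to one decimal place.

|j2.1 + 5.26| = √(2.1² + 5.26²) = 5.664
|j2.1| = 2.1
|G(j2.1)| = 1.63 / (5.664 × 2.1) = 0.13705
20 log₁₀(0.13705) = -17.26 dB

-17.3 dB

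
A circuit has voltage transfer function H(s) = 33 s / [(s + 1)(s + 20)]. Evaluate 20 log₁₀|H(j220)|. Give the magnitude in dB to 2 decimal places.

-16.51 dB

|j220| = 220
|j220 + 1| = √(220² + 1²) = 220
|j220 + 20| = √(220² + 20²) = 220.9
|H(j220)| = 33 × 220 / (220 × 220.9) = 0.14938
20 log₁₀(0.14938) = -16.514 dB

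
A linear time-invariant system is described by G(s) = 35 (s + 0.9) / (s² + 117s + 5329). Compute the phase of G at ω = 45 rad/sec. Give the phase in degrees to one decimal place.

∠(j45 + 0.9) = arctan(45/0.9) = 88.85°
∠[(j45)² + 117(j45) + 5329] = ∠[3304 + j5265] = 57.89°
∠G(j45) = 88.85° − 57.89° = 30.96°

31.0°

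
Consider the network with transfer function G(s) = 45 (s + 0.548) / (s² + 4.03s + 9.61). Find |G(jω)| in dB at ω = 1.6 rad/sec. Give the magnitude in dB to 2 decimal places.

|j1.6 + 0.548| = √(1.6² + 0.548²) = 1.691
|(j1.6)² + 4.03(j1.6) + 9.61| = |7.05 + j6.448| = 9.554
|G(j1.6)| = 45 × 1.691 / 9.554 = 7.9659
20 log₁₀(7.9659) = 18.025 dB

18.02 dB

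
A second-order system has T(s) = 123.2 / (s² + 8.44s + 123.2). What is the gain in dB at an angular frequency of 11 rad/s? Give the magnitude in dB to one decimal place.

|(j11)² + 8.44(j11) + 123.2| = |2.2 + j92.84| = 92.87
|T(j11)| = 123.2 / 92.87 = 1.3266
20 log₁₀(1.3266) = 2.46 dB

2.5 dB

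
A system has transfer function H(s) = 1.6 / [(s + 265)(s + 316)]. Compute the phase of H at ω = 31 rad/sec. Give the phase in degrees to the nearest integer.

∠(j31 + 265) = arctan(31/265) = 6.67°
∠(j31 + 316) = arctan(31/316) = 5.60°
∠H(j31) = − (6.67° + 5.60°) = -12.28°

-12°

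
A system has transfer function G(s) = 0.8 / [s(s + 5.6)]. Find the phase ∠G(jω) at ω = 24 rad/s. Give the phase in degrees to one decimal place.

∠(j24 + 5.6) = arctan(24/5.6) = 76.87°
∠(j24) = 90.00°
∠G(j24) = − (76.87° + 90.00°) = -166.87°

-166.9°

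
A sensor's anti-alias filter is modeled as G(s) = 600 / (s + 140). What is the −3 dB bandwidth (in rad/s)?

For a single-pole low-pass, the −3 dB point is at the pole: ω = 140 rad/s.

140 rad/s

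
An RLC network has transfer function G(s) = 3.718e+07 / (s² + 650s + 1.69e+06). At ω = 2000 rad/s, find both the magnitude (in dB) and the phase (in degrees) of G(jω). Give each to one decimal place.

|(j2000)² + 650(j2000) + 1.69e+06| = |-2.31e+06 + j1.3e+06| = 2.651e+06
|G(j2000)| = 3.718e+07 / 2.651e+06 = 14.027
20 log₁₀(14.027) = 22.94 dB
∠[(j2000)² + 650(j2000) + 1.69e+06] = ∠[-2.31e+06 + j1.3e+06] = 150.63°
∠G(j2000) = −150.63° = -150.63°

|G| = 22.9 dB, ∠G = -150.6°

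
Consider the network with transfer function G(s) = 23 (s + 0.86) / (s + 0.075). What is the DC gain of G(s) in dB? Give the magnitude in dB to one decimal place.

G(0) = 23 × 0.86 / 0.075 = 263.73
20 log₁₀(263.73) = 48.42 dB

48.4 dB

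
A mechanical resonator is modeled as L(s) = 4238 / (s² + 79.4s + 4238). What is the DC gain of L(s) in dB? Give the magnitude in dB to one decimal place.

0.0 dB

L(0) = 4238 / 4238 = 1
20 log₁₀(1) = 0.00 dB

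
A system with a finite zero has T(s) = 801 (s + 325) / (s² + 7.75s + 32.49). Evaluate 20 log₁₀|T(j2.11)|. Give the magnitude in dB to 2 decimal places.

78.08 dB

|j2.11 + 325| = √(2.11² + 325²) = 325
|(j2.11)² + 7.75(j2.11) + 32.49| = |28.038 + j16.352| = 32.46
|T(j2.11)| = 801 × 325 / 32.46 = 8020.5
20 log₁₀(8020.5) = 78.084 dB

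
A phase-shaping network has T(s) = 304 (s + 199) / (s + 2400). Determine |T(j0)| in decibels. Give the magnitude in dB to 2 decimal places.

T(0) = 304 × 199 / 2400 = 25.207
20 log₁₀(25.207) = 28.030 dB

28.03 dB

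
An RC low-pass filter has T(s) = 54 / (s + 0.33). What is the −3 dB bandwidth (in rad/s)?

For a single-pole low-pass, the −3 dB point is at the pole: ω = 0.33 rad/s.

0.33 rad/s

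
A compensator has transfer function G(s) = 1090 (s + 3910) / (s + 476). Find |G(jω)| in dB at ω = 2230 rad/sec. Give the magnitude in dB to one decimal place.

|j2230 + 3910| = √(2230² + 3910²) = 4501
|j2230 + 476| = √(2230² + 476²) = 2280
|G(j2230)| = 1090 × 4501 / 2280 = 2151.7
20 log₁₀(2151.7) = 66.66 dB

66.7 dB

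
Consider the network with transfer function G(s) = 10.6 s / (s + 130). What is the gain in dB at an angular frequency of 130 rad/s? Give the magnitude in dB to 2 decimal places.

17.50 dB

|j130| = 130
|j130 + 130| = √(130² + 130²) = 183.8
|G(j130)| = 10.6 × 130 / 183.8 = 7.4953
20 log₁₀(7.4953) = 17.496 dB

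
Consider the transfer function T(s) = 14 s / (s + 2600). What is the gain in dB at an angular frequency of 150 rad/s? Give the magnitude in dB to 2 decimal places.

|j150| = 150
|j150 + 2600| = √(150² + 2600²) = 2604
|T(j150)| = 14 × 150 / 2604 = 0.80635
20 log₁₀(0.80635) = -1.870 dB

-1.87 dB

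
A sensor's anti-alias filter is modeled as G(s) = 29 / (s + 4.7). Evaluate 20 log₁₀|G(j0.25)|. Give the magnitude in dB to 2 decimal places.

|j0.25 + 4.7| = √(0.25² + 4.7²) = 4.707
|G(j0.25)| = 29 / 4.707 = 6.1615
20 log₁₀(6.1615) = 15.794 dB

15.79 dB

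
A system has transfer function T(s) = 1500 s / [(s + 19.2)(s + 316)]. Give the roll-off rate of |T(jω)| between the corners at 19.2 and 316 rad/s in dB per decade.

0 dB/decade

In this band the factors already past their corner are: 1 differentiator zero, pole at 19.2; net slope = 0 dB/decade.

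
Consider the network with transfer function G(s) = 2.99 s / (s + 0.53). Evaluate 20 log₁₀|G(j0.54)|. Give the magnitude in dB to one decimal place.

|j0.54| = 0.54
|j0.54 + 0.53| = √(0.54² + 0.53²) = 0.7566
|G(j0.54)| = 2.99 × 0.54 / 0.7566 = 2.1339
20 log₁₀(2.1339) = 6.58 dB

6.6 dB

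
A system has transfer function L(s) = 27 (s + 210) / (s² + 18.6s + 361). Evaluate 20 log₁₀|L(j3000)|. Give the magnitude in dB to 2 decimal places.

|j3000 + 210| = √(3000² + 210²) = 3007
|(j3000)² + 18.6(j3000) + 361| = |-8.9996e+06 + j55800| = 9e+06
|L(j3000)| = 27 × 3007 / 9e+06 = 0.0090222
20 log₁₀(0.0090222) = -40.894 dB

-40.89 dB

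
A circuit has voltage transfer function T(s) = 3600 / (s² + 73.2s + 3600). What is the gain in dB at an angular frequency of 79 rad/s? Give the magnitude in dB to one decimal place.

-4.9 dB

|(j79)² + 73.2(j79) + 3600| = |-2641 + j5782.8| = 6357
|T(j79)| = 3600 / 6357 = 0.56628
20 log₁₀(0.56628) = -4.94 dB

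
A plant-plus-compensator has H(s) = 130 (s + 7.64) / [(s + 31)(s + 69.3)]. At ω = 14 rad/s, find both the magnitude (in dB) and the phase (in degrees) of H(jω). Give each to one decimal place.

|j14 + 7.64| = √(14² + 7.64²) = 15.95
|j14 + 31| = √(14² + 31²) = 34.01
|j14 + 69.3| = √(14² + 69.3²) = 70.7
|H(j14)| = 130 × 15.95 / (34.01 × 70.7) = 0.86216
20 log₁₀(0.86216) = -1.29 dB
∠(j14 + 7.64) = arctan(14/7.64) = 61.38°
∠(j14 + 31) = arctan(14/31) = 24.30°
∠(j14 + 69.3) = arctan(14/69.3) = 11.42°
∠H(j14) = 61.38° − (24.30° + 11.42°) = 25.65°

|H| = -1.3 dB, ∠H = 25.7°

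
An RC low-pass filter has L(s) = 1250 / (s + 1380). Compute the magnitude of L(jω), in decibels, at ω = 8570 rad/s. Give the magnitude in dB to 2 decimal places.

|j8570 + 1380| = √(8570² + 1380²) = 8680
|L(j8570)| = 1250 / 8680 = 0.144
20 log₁₀(0.144) = -16.833 dB

-16.83 dB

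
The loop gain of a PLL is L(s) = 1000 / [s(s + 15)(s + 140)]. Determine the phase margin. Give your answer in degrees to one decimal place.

Gain crossover: |L(jω)| = 1 at ω ≈ 0.476 rad/s.
∠L(j0.476) = −90° − arctan(0.476/15) − arctan(0.476/140) ≈ -92.01°
PM = 180° + (-92.01°) = 87.99°

88.0°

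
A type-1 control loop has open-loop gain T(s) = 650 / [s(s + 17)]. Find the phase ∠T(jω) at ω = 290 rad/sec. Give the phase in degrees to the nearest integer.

∠(j290 + 17) = arctan(290/17) = 86.65°
∠(j290) = 90.00°
∠T(j290) = − (86.65° + 90.00°) = -176.65°

-177 deg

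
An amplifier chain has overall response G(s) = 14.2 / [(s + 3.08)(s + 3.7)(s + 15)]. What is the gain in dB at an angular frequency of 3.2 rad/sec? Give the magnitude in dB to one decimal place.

|j3.2 + 3.08| = √(3.2² + 3.08²) = 4.441
|j3.2 + 3.7| = √(3.2² + 3.7²) = 4.892
|j3.2 + 15| = √(3.2² + 15²) = 15.34
|G(j3.2)| = 14.2 / (4.441 × 4.892 × 15.34) = 0.042613
20 log₁₀(0.042613) = -27.41 dB

-27.4 dB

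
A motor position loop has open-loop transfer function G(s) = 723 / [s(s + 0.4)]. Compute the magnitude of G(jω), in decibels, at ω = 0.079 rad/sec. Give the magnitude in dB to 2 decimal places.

87.02 dB

|j0.079 + 0.4| = √(0.079² + 0.4²) = 0.4077
|j0.079| = 0.079
|G(j0.079)| = 723 / (0.4077 × 0.079) = 22446
20 log₁₀(22446) = 87.023 dB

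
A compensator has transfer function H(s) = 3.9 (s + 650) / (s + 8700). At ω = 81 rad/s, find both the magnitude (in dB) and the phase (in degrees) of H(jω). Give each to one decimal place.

|H| = -10.6 dB, ∠H = 6.6°

|j81 + 650| = √(81² + 650²) = 655
|j81 + 8700| = √(81² + 8700²) = 8700
|H(j81)| = 3.9 × 655 / 8700 = 0.29362
20 log₁₀(0.29362) = -10.64 dB
∠(j81 + 650) = arctan(81/650) = 7.10°
∠(j81 + 8700) = arctan(81/8700) = 0.53°
∠H(j81) = 7.10° − 0.53° = 6.57°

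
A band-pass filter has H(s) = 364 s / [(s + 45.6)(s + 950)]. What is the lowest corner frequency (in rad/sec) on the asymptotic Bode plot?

45.6 rad/sec

Break frequencies occur at each pole and zero magnitude: 45.6 rad/sec, 950 rad/sec.
The lowest is 45.6 rad/sec.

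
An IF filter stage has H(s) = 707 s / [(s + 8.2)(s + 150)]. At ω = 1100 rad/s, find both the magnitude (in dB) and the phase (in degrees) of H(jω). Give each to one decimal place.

|H| = -3.9 dB, ∠H = -81.8°

|j1100| = 1100
|j1100 + 8.2| = √(1100² + 8.2²) = 1100
|j1100 + 150| = √(1100² + 150²) = 1110
|H(j1100)| = 707 × 1100 / (1100 × 1110) = 0.63682
20 log₁₀(0.63682) = -3.92 dB
∠(j1100) = 90.00°
∠(j1100 + 8.2) = arctan(1100/8.2) = 89.57°
∠(j1100 + 150) = arctan(1100/150) = 82.23°
∠H(j1100) = 90.00° − (89.57° + 82.23°) = -81.81°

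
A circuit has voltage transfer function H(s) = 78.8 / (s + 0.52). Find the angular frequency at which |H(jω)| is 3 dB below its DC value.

For a single-pole low-pass, the −3 dB point is at the pole: ω = 0.52 rad s⁻¹.

0.52 rad s⁻¹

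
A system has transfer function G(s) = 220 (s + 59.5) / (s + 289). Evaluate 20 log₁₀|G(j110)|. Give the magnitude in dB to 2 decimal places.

|j110 + 59.5| = √(110² + 59.5²) = 125.1
|j110 + 289| = √(110² + 289²) = 309.2
|G(j110)| = 220 × 125.1 / 309.2 = 88.975
20 log₁₀(88.975) = 38.985 dB

38.99 dB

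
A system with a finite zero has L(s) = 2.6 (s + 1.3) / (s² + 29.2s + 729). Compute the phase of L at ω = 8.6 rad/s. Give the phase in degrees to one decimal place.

∠(j8.6 + 1.3) = arctan(8.6/1.3) = 81.40°
∠[(j8.6)² + 29.2(j8.6) + 729] = ∠[655.04 + j251.12] = 20.98°
∠L(j8.6) = 81.40° − 20.98° = 60.43°

60.4°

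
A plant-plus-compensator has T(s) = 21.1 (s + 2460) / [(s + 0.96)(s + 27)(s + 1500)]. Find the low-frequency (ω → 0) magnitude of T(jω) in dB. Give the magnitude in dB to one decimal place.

T(0) = 21.1 × 2460 / (0.96 × 27 × 1500) = 1.335
20 log₁₀(1.335) = 2.51 dB

2.5 dB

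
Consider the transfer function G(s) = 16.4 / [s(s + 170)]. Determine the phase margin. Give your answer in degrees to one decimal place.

90.0°

Gain crossover: |G(jω)| = 1 at ω ≈ 0.0965 rad/s.
∠G(j0.0965) = −90° − arctan(0.0965/170) ≈ -90.03°
PM = 180° + (-90.03°) = 89.97°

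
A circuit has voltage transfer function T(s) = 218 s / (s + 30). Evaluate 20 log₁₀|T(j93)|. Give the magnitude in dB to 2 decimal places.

|j93| = 93
|j93 + 30| = √(93² + 30²) = 97.72
|T(j93)| = 218 × 93 / 97.72 = 207.47
20 log₁₀(207.47) = 46.339 dB

46.34 dB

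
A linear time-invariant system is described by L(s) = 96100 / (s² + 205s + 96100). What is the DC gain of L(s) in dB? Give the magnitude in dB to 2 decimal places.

L(0) = 96100 / 96100 = 1
20 log₁₀(1) = 0.000 dB

0.00 dB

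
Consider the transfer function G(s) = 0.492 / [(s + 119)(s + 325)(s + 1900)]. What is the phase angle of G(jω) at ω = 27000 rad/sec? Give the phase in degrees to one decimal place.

-265.0°

∠(j27000 + 119) = arctan(27000/119) = 89.75°
∠(j27000 + 325) = arctan(27000/325) = 89.31°
∠(j27000 + 1900) = arctan(27000/1900) = 85.97°
∠G(j27000) = − (89.75° + 89.31° + 85.97°) = -265.03°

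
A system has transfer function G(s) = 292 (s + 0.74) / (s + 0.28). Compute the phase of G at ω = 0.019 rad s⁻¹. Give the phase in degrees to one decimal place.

∠(j0.019 + 0.74) = arctan(0.019/0.74) = 1.47°
∠(j0.019 + 0.28) = arctan(0.019/0.28) = 3.88°
∠G(j0.019) = 1.47° − 3.88° = -2.41°

-2.4°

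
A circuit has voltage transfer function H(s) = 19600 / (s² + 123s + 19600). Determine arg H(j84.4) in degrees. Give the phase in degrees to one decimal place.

∠[(j84.4)² + 123(j84.4) + 19600] = ∠[12477 + j10381] = 39.76°
∠H(j84.4) = −39.76° = -39.76°

-39.8 deg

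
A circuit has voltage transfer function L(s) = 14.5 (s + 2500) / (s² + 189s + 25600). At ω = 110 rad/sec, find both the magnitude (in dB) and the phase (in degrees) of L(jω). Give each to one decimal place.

|L| = 3.3 dB, ∠L = -54.5°

|j110 + 2500| = √(110² + 2500²) = 2502
|(j110)² + 189(j110) + 25600| = |13500 + j20790| = 2.479e+04
|L(j110)| = 14.5 × 2502 / 2.479e+04 = 1.4638
20 log₁₀(1.4638) = 3.31 dB
∠(j110 + 2500) = arctan(110/2500) = 2.52°
∠[(j110)² + 189(j110) + 25600] = ∠[13500 + j20790] = 57.00°
∠L(j110) = 2.52° − 57.00° = -54.48°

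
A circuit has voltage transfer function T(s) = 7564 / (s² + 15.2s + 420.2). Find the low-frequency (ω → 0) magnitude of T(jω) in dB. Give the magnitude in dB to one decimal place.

T(0) = 7564 / 420.2 = 18.001
20 log₁₀(18.001) = 25.11 dB

25.1 dB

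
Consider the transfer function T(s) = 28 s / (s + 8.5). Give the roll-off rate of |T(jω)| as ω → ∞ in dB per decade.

0 dB/decade

With 1 zero and 1 pole, the high-frequency asymptotic slope is 20 × (1 − 1) = 0 dB/decade.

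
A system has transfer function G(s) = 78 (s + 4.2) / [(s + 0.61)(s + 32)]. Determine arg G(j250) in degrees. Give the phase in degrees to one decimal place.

∠(j250 + 4.2) = arctan(250/4.2) = 89.04°
∠(j250 + 0.61) = arctan(250/0.61) = 89.86°
∠(j250 + 32) = arctan(250/32) = 82.71°
∠G(j250) = 89.04° − (89.86° + 82.71°) = -83.53°

-83.5°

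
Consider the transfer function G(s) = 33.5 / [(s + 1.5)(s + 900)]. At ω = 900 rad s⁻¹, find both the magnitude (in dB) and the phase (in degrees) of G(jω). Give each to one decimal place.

|j900 + 1.5| = √(900² + 1.5²) = 900
|j900 + 900| = √(900² + 900²) = 1273
|G(j900)| = 33.5 / (900 × 1273) = 2.9244e-05
20 log₁₀(2.9244e-05) = -90.68 dB
∠(j900 + 1.5) = arctan(900/1.5) = 89.90°
∠(j900 + 900) = arctan(900/900) = 45.00°
∠G(j900) = − (89.90° + 45.00°) = -134.90°

|G| = -90.7 dB, ∠G = -134.9°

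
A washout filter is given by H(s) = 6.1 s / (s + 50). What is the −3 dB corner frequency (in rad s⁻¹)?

For a single-pole high-pass, the −3 dB point is at the pole: ω = 50 rad s⁻¹.

50 rad s⁻¹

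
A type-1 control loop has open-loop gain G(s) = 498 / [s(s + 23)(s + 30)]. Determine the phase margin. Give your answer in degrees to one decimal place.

86.8°

Gain crossover: |G(jω)| = 1 at ω ≈ 0.721 rad/sec.
∠G(j0.721) = −90° − arctan(0.721/23) − arctan(0.721/30) ≈ -93.17°
PM = 180° + (-93.17°) = 86.83°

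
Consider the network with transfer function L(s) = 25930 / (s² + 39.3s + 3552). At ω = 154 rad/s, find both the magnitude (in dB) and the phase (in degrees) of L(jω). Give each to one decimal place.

|(j154)² + 39.3(j154) + 3552| = |-20164 + j6052.2| = 2.105e+04
|L(j154)| = 25930 / 2.105e+04 = 1.2317
20 log₁₀(1.2317) = 1.81 dB
∠[(j154)² + 39.3(j154) + 3552] = ∠[-20164 + j6052.2] = 163.29°
∠L(j154) = −163.29° = -163.29°

|L| = 1.8 dB, ∠L = -163.3 deg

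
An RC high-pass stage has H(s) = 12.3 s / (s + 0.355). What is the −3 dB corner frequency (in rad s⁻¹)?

For a single-pole high-pass, the −3 dB point is at the pole: ω = 0.355 rad s⁻¹.

0.355 rad s⁻¹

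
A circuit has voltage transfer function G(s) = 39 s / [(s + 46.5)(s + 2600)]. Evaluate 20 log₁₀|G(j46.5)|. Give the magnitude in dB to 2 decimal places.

-39.49 dB

|j46.5| = 46.5
|j46.5 + 46.5| = √(46.5² + 46.5²) = 65.76
|j46.5 + 2600| = √(46.5² + 2600²) = 2600
|G(j46.5)| = 39 × 46.5 / (65.76 × 2600) = 0.010605
20 log₁₀(0.010605) = -39.490 dB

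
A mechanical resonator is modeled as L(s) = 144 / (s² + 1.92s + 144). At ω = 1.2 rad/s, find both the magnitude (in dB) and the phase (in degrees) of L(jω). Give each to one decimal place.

|(j1.2)² + 1.92(j1.2) + 144| = |142.56 + j2.304| = 142.6
|L(j1.2)| = 144 / 142.6 = 1.01
20 log₁₀(1.01) = 0.09 dB
∠[(j1.2)² + 1.92(j1.2) + 144] = ∠[142.56 + j2.304] = 0.93°
∠L(j1.2) = −0.93° = -0.93°

|L| = 0.1 dB, ∠L = -0.9°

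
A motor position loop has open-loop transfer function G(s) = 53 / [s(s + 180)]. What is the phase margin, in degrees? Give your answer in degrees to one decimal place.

89.9°

Gain crossover: |G(jω)| = 1 at ω ≈ 0.294 rad/s.
∠G(j0.294) = −90° − arctan(0.294/180) ≈ -90.09°
PM = 180° + (-90.09°) = 89.91°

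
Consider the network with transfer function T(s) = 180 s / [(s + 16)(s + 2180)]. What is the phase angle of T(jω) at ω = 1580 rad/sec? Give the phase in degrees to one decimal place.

-35.4°

∠(j1580) = 90.00°
∠(j1580 + 16) = arctan(1580/16) = 89.42°
∠(j1580 + 2180) = arctan(1580/2180) = 35.93°
∠T(j1580) = 90.00° − (89.42° + 35.93°) = -35.35°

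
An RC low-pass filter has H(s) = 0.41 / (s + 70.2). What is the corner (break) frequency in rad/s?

70.2 rad/s

The single real pole at s = −70.2 gives a corner at ω = 70.2 rad/s.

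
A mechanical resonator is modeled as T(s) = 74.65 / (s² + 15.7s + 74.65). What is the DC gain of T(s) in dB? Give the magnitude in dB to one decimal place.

0.0 dB

T(0) = 74.65 / 74.65 = 1
20 log₁₀(1) = 0.00 dB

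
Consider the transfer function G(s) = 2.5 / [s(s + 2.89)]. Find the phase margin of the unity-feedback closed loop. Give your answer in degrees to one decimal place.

Gain crossover: |G(jω)| = 1 at ω ≈ 0.831 rad/s.
∠G(j0.831) = −90° − arctan(0.831/2.89) ≈ -106.05°
PM = 180° + (-106.05°) = 73.95°

74.0°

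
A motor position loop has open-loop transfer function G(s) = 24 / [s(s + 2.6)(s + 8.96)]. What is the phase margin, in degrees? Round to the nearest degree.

64 deg

Gain crossover: |G(jω)| = 1 at ω ≈ 0.961 rad/s.
∠G(j0.961) = −90° − arctan(0.961/2.6) − arctan(0.961/8.96) ≈ -116.40°
PM = 180° + (-116.40°) = 63.60°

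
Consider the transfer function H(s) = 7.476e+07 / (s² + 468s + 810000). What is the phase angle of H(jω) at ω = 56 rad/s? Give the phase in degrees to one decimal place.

-1.9°

∠[(j56)² + 468(j56) + 810000] = ∠[8.0686e+05 + j26208] = 1.86°
∠H(j56) = −1.86° = -1.86°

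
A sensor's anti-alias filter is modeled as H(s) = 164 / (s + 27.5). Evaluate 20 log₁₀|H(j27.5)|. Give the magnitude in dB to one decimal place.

|j27.5 + 27.5| = √(27.5² + 27.5²) = 38.89
|H(j27.5)| = 164 / 38.89 = 4.2169
20 log₁₀(4.2169) = 12.50 dB

12.5 dB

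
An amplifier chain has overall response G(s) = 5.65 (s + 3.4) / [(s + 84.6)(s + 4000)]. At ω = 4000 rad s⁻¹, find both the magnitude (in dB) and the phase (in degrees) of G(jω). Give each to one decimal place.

|G| = -60.0 dB, ∠G = -43.8°

|j4000 + 3.4| = √(4000² + 3.4²) = 4000
|j4000 + 84.6| = √(4000² + 84.6²) = 4001
|j4000 + 4000| = √(4000² + 4000²) = 5657
|G(j4000)| = 5.65 × 4000 / (4001 × 5657) = 0.00099857
20 log₁₀(0.00099857) = -60.01 dB
∠(j4000 + 3.4) = arctan(4000/3.4) = 89.95°
∠(j4000 + 84.6) = arctan(4000/84.6) = 88.79°
∠(j4000 + 4000) = arctan(4000/4000) = 45.00°
∠G(j4000) = 89.95° − (88.79° + 45.00°) = -43.84°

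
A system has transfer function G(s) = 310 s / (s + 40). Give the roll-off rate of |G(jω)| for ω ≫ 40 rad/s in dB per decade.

0 dB/decade

With 1 zero and 1 pole, the high-frequency asymptotic slope is 20 × (1 − 1) = 0 dB/decade.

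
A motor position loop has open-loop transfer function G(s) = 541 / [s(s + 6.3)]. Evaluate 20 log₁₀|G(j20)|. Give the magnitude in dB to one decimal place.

|j20 + 6.3| = √(20² + 6.3²) = 20.97
|j20| = 20
|G(j20)| = 541 / (20.97 × 20) = 1.29
20 log₁₀(1.29) = 2.21 dB

2.2 dB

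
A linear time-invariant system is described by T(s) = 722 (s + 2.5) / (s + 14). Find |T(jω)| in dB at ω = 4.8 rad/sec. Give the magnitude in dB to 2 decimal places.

|j4.8 + 2.5| = √(4.8² + 2.5²) = 5.412
|j4.8 + 14| = √(4.8² + 14²) = 14.8
|T(j4.8)| = 722 × 5.412 / 14.8 = 264.02
20 log₁₀(264.02) = 48.433 dB

48.43 dB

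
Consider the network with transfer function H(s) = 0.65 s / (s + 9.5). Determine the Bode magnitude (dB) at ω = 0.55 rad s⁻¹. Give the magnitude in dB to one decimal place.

-28.5 dB

|j0.55| = 0.55
|j0.55 + 9.5| = √(0.55² + 9.5²) = 9.516
|H(j0.55)| = 0.65 × 0.55 / 9.516 = 0.037569
20 log₁₀(0.037569) = -28.50 dB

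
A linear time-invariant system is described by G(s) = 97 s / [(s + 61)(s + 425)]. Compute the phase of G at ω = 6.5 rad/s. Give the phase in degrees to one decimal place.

∠(j6.5) = 90.00°
∠(j6.5 + 61) = arctan(6.5/61) = 6.08°
∠(j6.5 + 425) = arctan(6.5/425) = 0.88°
∠G(j6.5) = 90.00° − (6.08° + 0.88°) = 83.04°

83.0°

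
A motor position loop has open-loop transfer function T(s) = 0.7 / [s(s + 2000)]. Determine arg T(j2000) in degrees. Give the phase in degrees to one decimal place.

∠(j2000 + 2000) = arctan(2000/2000) = 45.00°
∠(j2000) = 90.00°
∠T(j2000) = − (45.00° + 90.00°) = -135.00°

-135.0°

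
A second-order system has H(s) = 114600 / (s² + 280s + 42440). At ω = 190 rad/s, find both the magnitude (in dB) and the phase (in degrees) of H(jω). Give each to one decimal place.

|(j190)² + 280(j190) + 42440| = |6340 + j53200| = 5.358e+04
|H(j190)| = 114600 / 5.358e+04 = 2.139
20 log₁₀(2.139) = 6.60 dB
∠[(j190)² + 280(j190) + 42440] = ∠[6340 + j53200] = 83.20°
∠H(j190) = −83.20° = -83.20°

|H| = 6.6 dB, ∠H = -83.2°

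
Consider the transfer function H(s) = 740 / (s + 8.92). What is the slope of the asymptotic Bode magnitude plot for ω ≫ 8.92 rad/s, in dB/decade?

With 0 zeros and 1 pole, the high-frequency asymptotic slope is 20 × (0 − 1) = -20 dB/decade.

-20 dB/decade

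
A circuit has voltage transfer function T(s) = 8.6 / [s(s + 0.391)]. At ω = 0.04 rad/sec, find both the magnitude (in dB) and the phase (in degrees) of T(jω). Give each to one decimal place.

|T| = 54.8 dB, ∠T = -95.8°

|j0.04 + 0.391| = √(0.04² + 0.391²) = 0.393
|j0.04| = 0.04
|T(j0.04)| = 8.6 / (0.393 × 0.04) = 547.02
20 log₁₀(547.02) = 54.76 dB
∠(j0.04 + 0.391) = arctan(0.04/0.391) = 5.84°
∠(j0.04) = 90.00°
∠T(j0.04) = − (5.84° + 90.00°) = -95.84°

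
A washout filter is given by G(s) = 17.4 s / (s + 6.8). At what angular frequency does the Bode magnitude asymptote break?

6.8 rad/s

The single real pole at s = −6.8 gives a corner at ω = 6.8 rad/s.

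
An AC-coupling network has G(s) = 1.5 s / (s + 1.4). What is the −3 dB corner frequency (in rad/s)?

For a single-pole high-pass, the −3 dB point is at the pole: ω = 1.4 rad/s.

1.4 rad/s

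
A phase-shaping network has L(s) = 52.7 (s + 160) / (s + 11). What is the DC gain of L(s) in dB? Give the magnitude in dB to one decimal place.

L(0) = 52.7 × 160 / 11 = 766.55
20 log₁₀(766.55) = 57.69 dB

57.7 dB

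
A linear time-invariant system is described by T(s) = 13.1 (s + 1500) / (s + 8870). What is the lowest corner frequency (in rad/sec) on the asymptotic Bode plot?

1500 rad/sec

Break frequencies occur at each pole and zero magnitude: 1500 rad/sec, 8870 rad/sec.
The lowest is 1500 rad/sec.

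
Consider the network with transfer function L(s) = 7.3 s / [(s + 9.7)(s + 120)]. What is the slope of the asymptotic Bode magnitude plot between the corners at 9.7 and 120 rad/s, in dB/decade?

In this band the factors already past their corner are: 1 differentiator zero, pole at 9.7; net slope = 0 dB/decade.

0 dB/decade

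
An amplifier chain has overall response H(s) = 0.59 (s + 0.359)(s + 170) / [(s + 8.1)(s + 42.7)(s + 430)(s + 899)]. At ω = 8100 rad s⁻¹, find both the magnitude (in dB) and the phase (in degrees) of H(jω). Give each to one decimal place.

|H| = -161.0 dB, ∠H = -171.5 deg

|j8100 + 0.359| = √(8100² + 0.359²) = 8100
|j8100 + 170| = √(8100² + 170²) = 8102
|j8100 + 8.1| = √(8100² + 8.1²) = 8100
|j8100 + 42.7| = √(8100² + 42.7²) = 8100
|j8100 + 430| = √(8100² + 430²) = 8111
|j8100 + 899| = √(8100² + 899²) = 8150
|H(j8100)| = 0.59 × 8100 × 8102 / (8100 × 8100 × 8111 × 8150) = 8.9269e-09
20 log₁₀(8.9269e-09) = -160.99 dB
∠(j8100 + 0.359) = arctan(8100/0.359) = 90.00°
∠(j8100 + 170) = arctan(8100/170) = 88.80°
∠(j8100 + 8.1) = arctan(8100/8.1) = 89.94°
∠(j8100 + 42.7) = arctan(8100/42.7) = 89.70°
∠(j8100 + 430) = arctan(8100/430) = 86.96°
∠(j8100 + 899) = arctan(8100/899) = 83.67°
∠H(j8100) = 90.00° + 88.80° − (89.94° + 89.70° + 86.96° + 83.67°) = -171.47°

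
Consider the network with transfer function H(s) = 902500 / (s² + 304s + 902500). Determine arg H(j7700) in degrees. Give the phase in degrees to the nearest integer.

∠[(j7700)² + 304(j7700) + 902500] = ∠[-5.8388e+07 + j2.3408e+06] = 177.70°
∠H(j7700) = −177.70° = -177.70°

-178 deg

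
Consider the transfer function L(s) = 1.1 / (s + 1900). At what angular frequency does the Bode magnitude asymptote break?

The single real pole at s = −1900 gives a corner at ω = 1900 rad/s.

1900 rad/s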